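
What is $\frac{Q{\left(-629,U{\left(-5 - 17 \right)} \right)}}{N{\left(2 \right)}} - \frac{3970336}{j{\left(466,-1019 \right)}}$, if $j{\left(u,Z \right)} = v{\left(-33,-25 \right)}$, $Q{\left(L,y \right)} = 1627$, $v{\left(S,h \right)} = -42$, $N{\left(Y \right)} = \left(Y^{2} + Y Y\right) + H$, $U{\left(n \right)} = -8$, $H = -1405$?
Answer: $\frac{2773245529}{29337} \approx 94531.0$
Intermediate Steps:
$N{\left(Y \right)} = -1405 + 2 Y^{2}$ ($N{\left(Y \right)} = \left(Y^{2} + Y Y\right) - 1405 = \left(Y^{2} + Y^{2}\right) - 1405 = 2 Y^{2} - 1405 = -1405 + 2 Y^{2}$)
$j{\left(u,Z \right)} = -42$
$\frac{Q{\left(-629,U{\left(-5 - 17 \right)} \right)}}{N{\left(2 \right)}} - \frac{3970336}{j{\left(466,-1019 \right)}} = \frac{1627}{-1405 + 2 \cdot 2^{2}} - \frac{3970336}{-42} = \frac{1627}{-1405 + 2 \cdot 4} - - \frac{1985168}{21} = \frac{1627}{-1405 + 8} + \frac{1985168}{21} = \frac{1627}{-1397} + \frac{1985168}{21} = 1627 \left(- \frac{1}{1397}\right) + \frac{1985168}{21} = - \frac{1627}{1397} + \frac{1985168}{21} = \frac{2773245529}{29337}$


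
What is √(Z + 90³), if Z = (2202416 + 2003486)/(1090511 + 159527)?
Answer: √284784253397500069/625019 ≈ 853.82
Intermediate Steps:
Z = 2102951/625019 (Z = 4205902/1250038 = 4205902*(1/1250038) = 2102951/625019 ≈ 3.3646)
√(Z + 90³) = √(2102951/625019 + 90³) = √(2102951/625019 + 729000) = √(455640953951/625019) = √284784253397500069/625019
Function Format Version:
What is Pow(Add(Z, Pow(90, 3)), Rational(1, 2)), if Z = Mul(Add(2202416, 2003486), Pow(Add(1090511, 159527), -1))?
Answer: Mul(Rational(1, 625019), Pow(284784253397500069, Rational(1, 2))) ≈ 853.82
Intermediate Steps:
Z = Rational(2102951, 625019) (Z = Mul(4205902, Pow(1250038, -1)) = Mul(4205902, Rational(1, 1250038)) = Rational(2102951, 625019) ≈ 3.3646)
Pow(Add(Z, Pow(90, 3)), Rational(1, 2)) = Pow(Add(Rational(2102951, 625019), Pow(90, 3)), Rational(1, 2)) = Pow(Add(Rational(2102951, 625019), 729000), Rational(1, 2)) = Pow(Rational(455640953951, 625019), Rational(1, 2)) = Mul(Rational(1, 625019), Pow(284784253397500069, Rational(1, 2)))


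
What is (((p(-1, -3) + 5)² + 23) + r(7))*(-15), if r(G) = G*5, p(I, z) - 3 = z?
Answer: -1245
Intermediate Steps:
p(I, z) = 3 + z
r(G) = 5*G
(((p(-1, -3) + 5)² + 23) + r(7))*(-15) = ((((3 - 3) + 5)² + 23) + 5*7)*(-15) = (((0 + 5)² + 23) + 35)*(-15) = ((5² + 23) + 35)*(-15) = ((25 + 23) + 35)*(-15) = (48 + 35)*(-15) = 83*(-15) = -1245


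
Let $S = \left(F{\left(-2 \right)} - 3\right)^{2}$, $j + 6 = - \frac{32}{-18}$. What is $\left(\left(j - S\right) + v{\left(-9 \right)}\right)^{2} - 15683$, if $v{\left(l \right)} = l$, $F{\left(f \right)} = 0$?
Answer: $- \frac{1230323}{81} \approx -15189.0$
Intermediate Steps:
$j = - \frac{38}{9}$ ($j = -6 - \frac{32}{-18} = -6 - - \frac{16}{9} = -6 + \frac{16}{9} = - \frac{38}{9} \approx -4.2222$)
$S = 9$ ($S = \left(0 - 3\right)^{2} = \left(-3\right)^{2} = 9$)
$\left(\left(j - S\right) + v{\left(-9 \right)}\right)^{2} - 15683 = \left(\left(- \frac{38}{9} - 9\right) - 9\right)^{2} - 15683 = \left(- \frac{119}{9} - 9\right)^{2} - 15683 = \left(- \frac{200}{9}\right)^{2} - 15683 = \frac{40000}{81} - 15683 = - \frac{1230323}{81}$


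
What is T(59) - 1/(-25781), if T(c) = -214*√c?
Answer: 1/25781 - 214*√59 ≈ -1643.8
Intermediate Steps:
T(59) - 1/(-25781) = -214*√59 - 1/(-25781) = -214*√59 - 1*(-1/25781) = -214*√59 + 1/25781 = 1/25781 - 214*√59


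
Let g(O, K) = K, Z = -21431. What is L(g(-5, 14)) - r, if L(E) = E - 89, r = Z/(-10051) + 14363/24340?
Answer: -19014093553/244641340 ≈ -77.722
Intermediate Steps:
r = 665993053/244641340 (r = -21431/(-10051) + 14363/24340 = -21431*(-1/10051) + 14363*(1/24340) = 21431/10051 + 14363/24340 = 665993053/244641340 ≈ 2.7223)
L(E) = -89 + E
L(g(-5, 14)) - r = (-89 + 14) - 1*665993053/244641340 = -75 - 665993053/244641340 = -19014093553/244641340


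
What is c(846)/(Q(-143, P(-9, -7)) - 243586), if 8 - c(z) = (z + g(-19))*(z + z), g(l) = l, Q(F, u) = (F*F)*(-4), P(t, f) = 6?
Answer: 699638/162691 ≈ 4.3004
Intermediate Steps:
Q(F, u) = -4*F² (Q(F, u) = F²*(-4) = -4*F²)
c(z) = 8 - 2*z*(-19 + z) (c(z) = 8 - (z - 19)*(z + z) = 8 - (-19 + z)*2*z = 8 - 2*z*(-19 + z))
c(846)/(Q(-143, P(-9, -7)) - 243586) = (8 - 2*846² + 38*846)/(-4*(-143)² - 243586) = (8 - 2*715716 + 32148)/(-4*20449 - 243586) = (8 - 1431432 + 32148)/(-81796 - 243586) = -1399276/(-325382) = -1399276*(-1/325382) = 699638/162691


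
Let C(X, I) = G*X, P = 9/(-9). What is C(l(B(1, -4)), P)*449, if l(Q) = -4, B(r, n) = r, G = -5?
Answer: 8980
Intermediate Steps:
P = -1 (P = 9*(-1/9) = -1)
C(X, I) = -5*X
C(l(B(1, -4)), P)*449 = -5*(-4)*449 = 20*449 = 8980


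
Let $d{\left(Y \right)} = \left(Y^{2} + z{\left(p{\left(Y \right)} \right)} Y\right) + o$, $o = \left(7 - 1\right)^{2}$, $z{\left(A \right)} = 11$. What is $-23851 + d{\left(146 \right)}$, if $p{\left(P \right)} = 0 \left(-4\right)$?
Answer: $-893$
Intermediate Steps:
$p{\left(P \right)} = 0$
$o = 36$ ($o = 6^{2} = 36$)
$d{\left(Y \right)} = 36 + Y^{2} + 11 Y$ ($d{\left(Y \right)} = \left(Y^{2} + 11 Y\right) + 36 = 36 + Y^{2} + 11 Y$)
$-23851 + d{\left(146 \right)} = -23851 + \left(36 + 146^{2} + 11 \cdot 146\right) = -23851 + \left(36 + 21316 + 1606\right) = -23851 + 22958 = -893$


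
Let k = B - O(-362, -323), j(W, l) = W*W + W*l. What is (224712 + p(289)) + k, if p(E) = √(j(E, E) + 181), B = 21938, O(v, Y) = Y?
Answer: 246973 + √167223 ≈ 2.4738e+5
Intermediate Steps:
j(W, l) = W² + W*l
k = 22261 (k = 21938 - 1*(-323) = 21938 + 323 = 22261)
p(E) = √(181 + 2*E²) (p(E) = √(E*(E + E) + 181) = √(E*(2*E) + 181) = √(2*E² + 181) = √(181 + 2*E²))
(224712 + p(289)) + k = (224712 + √(181 + 2*289²)) + 22261 = (224712 + √(181 + 2*83521)) + 22261 = (224712 + √(181 + 167042)) + 22261 = (224712 + √167223) + 22261 = 246973 + √167223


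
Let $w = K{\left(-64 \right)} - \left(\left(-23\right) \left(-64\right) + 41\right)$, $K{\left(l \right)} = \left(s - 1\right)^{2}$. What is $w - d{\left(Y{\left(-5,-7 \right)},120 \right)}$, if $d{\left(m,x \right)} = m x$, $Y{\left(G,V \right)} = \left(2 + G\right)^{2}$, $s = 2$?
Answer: $-2592$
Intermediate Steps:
$K{\left(l \right)} = 1$ ($K{\left(l \right)} = \left(2 - 1\right)^{2} = 1^{2} = 1$)
$w = -1512$ ($w = 1 - \left(\left(-23\right) \left(-64\right) + 41\right) = 1 - \left(1472 + 41\right) = 1 - 1513 = -1512$)
$w - d{\left(Y{\left(-5,-7 \right)},120 \right)} = -1512 - \left(2 - 5\right)^{2} \cdot 120 = -1512 - \left(-3\right)^{2} \cdot 120 = -1512 - 9 \cdot 120 = -1512 - 1080 = -2592$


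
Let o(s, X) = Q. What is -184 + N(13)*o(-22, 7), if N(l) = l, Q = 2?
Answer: -158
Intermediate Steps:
o(s, X) = 2
-184 + N(13)*o(-22, 7) = -184 + 13*2 = -184 + 26 = -158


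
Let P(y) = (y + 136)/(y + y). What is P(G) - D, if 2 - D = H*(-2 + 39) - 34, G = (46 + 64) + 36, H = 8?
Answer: 38101/146 ≈ 260.97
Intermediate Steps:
G = 146 (G = 110 + 36 = 146)
D = -260 (D = 2 - (8*(-2 + 39) - 34) = 2 - (8*37 - 34) = 2 - (296 - 34) = 2 - 1*262 = 2 - 262 = -260)
P(y) = (136 + y)/(2*y) (P(y) = (136 + y)/((2*y)) = (136 + y)*(1/(2*y)) = (136 + y)/(2*y))
P(G) - D = (1/2)*(136 + 146)/146 - 1*(-260) = (1/2)*(1/146)*282 + 260 = 141/146 + 260 = 38101/146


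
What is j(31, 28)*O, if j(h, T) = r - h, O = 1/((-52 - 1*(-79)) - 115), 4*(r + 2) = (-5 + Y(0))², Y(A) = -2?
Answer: 83/352 ≈ 0.23580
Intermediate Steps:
r = 41/4 (r = -2 + (-5 - 2)²/4 = -2 + (¼)*(-7)² = -2 + (¼)*49 = -2 + 49/4 = 41/4 ≈ 10.250)
O = -1/88 (O = 1/((-52 + 79) - 115) = 1/(27 - 115) = 1/(-88) = -1/88 ≈ -0.011364)
j(h, T) = 41/4 - h
j(31, 28)*O = (41/4 - 1*31)*(-1/88) = (41/4 - 31)*(-1/88) = -83/4*(-1/88) = 83/352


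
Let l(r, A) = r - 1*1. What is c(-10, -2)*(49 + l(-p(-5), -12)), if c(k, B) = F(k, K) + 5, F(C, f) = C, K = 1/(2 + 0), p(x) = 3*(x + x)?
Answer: -390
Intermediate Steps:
p(x) = 6*x (p(x) = 3*(2*x) = 6*x)
K = ½ (K = 1/2 = ½ ≈ 0.50000)
l(r, A) = -1 + r (l(r, A) = r - 1 = -1 + r)
c(k, B) = 5 + k (c(k, B) = k + 5 = 5 + k)
c(-10, -2)*(49 + l(-p(-5), -12)) = (5 - 10)*(49 + (-1 - 6*(-5))) = -5*(49 + (-1 - 1*(-30))) = -5*(49 + (-1 + 30)) = -5*(49 + 29) = -5*78 = -390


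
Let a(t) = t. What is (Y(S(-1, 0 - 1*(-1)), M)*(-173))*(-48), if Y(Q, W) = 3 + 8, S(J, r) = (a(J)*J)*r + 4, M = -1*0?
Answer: 91344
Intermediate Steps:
M = 0
S(J, r) = 4 + r*J**2 (S(J, r) = (J*J)*r + 4 = J**2*r + 4 = r*J**2 + 4 = 4 + r*J**2)
Y(Q, W) = 11
(Y(S(-1, 0 - 1*(-1)), M)*(-173))*(-48) = (11*(-173))*(-48) = -1903*(-48) = 91344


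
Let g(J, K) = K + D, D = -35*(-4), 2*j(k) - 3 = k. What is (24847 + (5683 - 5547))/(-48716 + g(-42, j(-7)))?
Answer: -24983/48578 ≈ -0.51429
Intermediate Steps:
j(k) = 3/2 + k/2
D = 140 (D = -1*(-140) = 140)
g(J, K) = 140 + K (g(J, K) = K + 140 = 140 + K)
(24847 + (5683 - 5547))/(-48716 + g(-42, j(-7))) = (24847 + (5683 - 5547))/(-48716 + (140 + (3/2 + (½)*(-7)))) = (24847 + 136)/(-48716 + (140 + (3/2 - 7/2))) = 24983/(-48716 + (140 - 2)) = 24983/(-48716 + 138) = 24983/(-48578) = 24983*(-1/48578) = -24983/48578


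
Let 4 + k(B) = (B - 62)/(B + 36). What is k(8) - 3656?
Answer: -80547/22 ≈ -3661.2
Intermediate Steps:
k(B) = -4 + (-62 + B)/(36 + B) (k(B) = -4 + (B - 62)/(B + 36) = -4 + (-62 + B)/(36 + B))
k(8) - 3656 = (-206 - 3*8)/(36 + 8) - 3656 = (-206 - 24)/44 - 3656 = (1/44)*(-230) - 3656 = -115/22 - 3656 = -80547/22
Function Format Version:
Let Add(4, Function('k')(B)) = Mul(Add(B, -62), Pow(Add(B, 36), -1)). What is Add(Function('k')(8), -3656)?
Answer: Rational(-80547, 22) ≈ -3661.2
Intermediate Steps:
Function('k')(B) = Add(-4, Mul(Pow(Add(36, B), -1), Add(-62, B))) (Function('k')(B) = Add(-4, Mul(Add(B, -62), Pow(Add(B, 36), -1))) = Add(-4, Mul(Add(-62, B), Pow(Add(36, B), -1))) = Add(-4, Mul(Pow(Add(36, B), -1), Add(-62, B))))
Add(Function('k')(8), -3656) = Add(Mul(Pow(Add(36, 8), -1), Add(-206, Mul(-3, 8))), -3656) = Add(Mul(Pow(44, -1), Add(-206, -24)), -3656) = Add(Mul(Rational(1, 44), -230), -3656) = Add(Rational(-115, 22), -3656) = Rational(-80547, 22)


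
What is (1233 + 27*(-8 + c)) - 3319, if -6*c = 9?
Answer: -4685/2 ≈ -2342.5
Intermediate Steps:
c = -3/2 (c = -1/6*9 = -3/2 ≈ -1.5000)
(1233 + 27*(-8 + c)) - 3319 = (1233 + 27*(-8 - 3/2)) - 3319 = (1233 + 27*(-19/2)) - 3319 = (1233 - 513/2) - 3319 = 1953/2 - 3319 = -4685/2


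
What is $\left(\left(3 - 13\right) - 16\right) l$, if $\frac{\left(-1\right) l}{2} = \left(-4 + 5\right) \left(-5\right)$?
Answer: $-260$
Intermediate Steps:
$l = 10$ ($l = - 2 \left(-4 + 5\right) \left(-5\right) = - 2 \cdot 1 \left(-5\right) = \left(-2\right) \left(-5\right) = 10$)
$\left(\left(3 - 13\right) - 16\right) l = \left(\left(3 - 13\right) - 16\right) 10 = \left(-10 - 16\right) 10 = \left(-26\right) 10 = -260$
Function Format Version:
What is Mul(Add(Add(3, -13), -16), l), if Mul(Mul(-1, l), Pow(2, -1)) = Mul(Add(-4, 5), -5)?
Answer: -260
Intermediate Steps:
l = 10 (l = Mul(-2, Mul(Add(-4, 5), -5)) = Mul(-2, Mul(1, -5)) = Mul(-2, -5) = 10)
Mul(Add(Add(3, -13), -16), l) = Mul(Add(Add(3, -13), -16), 10) = Mul(Add(-10, -16), 10) = Mul(-26, 10) = -260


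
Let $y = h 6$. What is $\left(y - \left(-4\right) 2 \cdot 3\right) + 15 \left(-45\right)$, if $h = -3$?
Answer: $-669$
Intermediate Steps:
$y = -18$ ($y = \left(-3\right) 6 = -18$)
$\left(y - \left(-4\right) 2 \cdot 3\right) + 15 \left(-45\right) = \left(-18 - \left(-4\right) 2 \cdot 3\right) + 15 \left(-45\right) = \left(-18 - \left(-8\right) 3\right) - 675 = \left(-18 - -24\right) - 675 = \left(-18 + 24\right) - 675 = 6 - 675 = -669$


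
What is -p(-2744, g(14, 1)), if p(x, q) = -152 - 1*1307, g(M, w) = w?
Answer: 1459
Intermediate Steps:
p(x, q) = -1459 (p(x, q) = -152 - 1307 = -1459)
-p(-2744, g(14, 1)) = -1*(-1459) = 1459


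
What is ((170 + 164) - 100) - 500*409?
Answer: -204266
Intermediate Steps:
((170 + 164) - 100) - 500*409 = (334 - 100) - 204500 = 234 - 204500 = -204266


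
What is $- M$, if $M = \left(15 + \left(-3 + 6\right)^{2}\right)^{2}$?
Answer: $-576$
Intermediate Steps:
$M = 576$ ($M = \left(15 + 3^{2}\right)^{2} = \left(15 + 9\right)^{2} = 24^{2} = 576$)
$- M = \left(-1\right) 576 = -576$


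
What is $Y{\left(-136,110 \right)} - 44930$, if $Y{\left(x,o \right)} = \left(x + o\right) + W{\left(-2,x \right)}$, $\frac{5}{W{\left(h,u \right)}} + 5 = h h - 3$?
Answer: $- \frac{179829}{4} \approx -44957.0$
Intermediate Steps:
$W{\left(h,u \right)} = \frac{5}{-8 + h^{2}}$ ($W{\left(h,u \right)} = \frac{5}{-5 + \left(h h - 3\right)} = \frac{5}{-5 + \left(h^{2} - 3\right)} = \frac{5}{-5 + \left(-3 + h^{2}\right)} = \frac{5}{-8 + h^{2}}$)
$Y{\left(x,o \right)} = - \frac{5}{4} + o + x$ ($Y{\left(x,o \right)} = \left(x + o\right) + \frac{5}{-8 + \left(-2\right)^{2}} = \left(o + x\right) + \frac{5}{-8 + 4} = \left(o + x\right) + \frac{5}{-4} = \left(o + x\right) + 5 \left(- \frac{1}{4}\right) = \left(o + x\right) - \frac{5}{4} = - \frac{5}{4} + o + x$)
$Y{\left(-136,110 \right)} - 44930 = \left(- \frac{5}{4} + 110 - 136\right) - 44930 = - \frac{109}{4} - 44930 = - \frac{179829}{4}$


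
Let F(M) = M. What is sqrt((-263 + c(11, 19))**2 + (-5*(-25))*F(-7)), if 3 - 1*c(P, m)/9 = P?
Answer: 5*sqrt(4454) ≈ 333.69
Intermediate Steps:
c(P, m) = 27 - 9*P
sqrt((-263 + c(11, 19))**2 + (-5*(-25))*F(-7)) = sqrt((-263 + (27 - 9*11))**2 - 5*(-25)*(-7)) = sqrt((-263 + (27 - 99))**2 + 125*(-7)) = sqrt((-263 - 72)**2 - 875) = sqrt((-335)**2 - 875) = sqrt(112225 - 875) = sqrt(111350) = 5*sqrt(4454)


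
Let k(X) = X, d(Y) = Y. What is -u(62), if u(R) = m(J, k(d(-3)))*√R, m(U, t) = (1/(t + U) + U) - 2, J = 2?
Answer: √62 ≈ 7.8740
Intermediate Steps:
m(U, t) = -2 + U + 1/(U + t) (m(U, t) = (1/(U + t) + U) - 2 = (U + 1/(U + t)) - 2 = -2 + U + 1/(U + t))
u(R) = -√R (u(R) = ((1 + 2² - 2*2 - 2*(-3) + 2*(-3))/(2 - 3))*√R = ((1 + 4 - 4 + 6 - 6)/(-1))*√R = (-1*1)*√R = -√R)
-u(62) = -(-1)*√62 = √62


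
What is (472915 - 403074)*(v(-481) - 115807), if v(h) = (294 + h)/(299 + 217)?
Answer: -4173460630759/516 ≈ -8.0881e+9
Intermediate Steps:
v(h) = 49/86 + h/516 (v(h) = (294 + h)/516 = (294 + h)*(1/516) = 49/86 + h/516)
(472915 - 403074)*(v(-481) - 115807) = (472915 - 403074)*((49/86 + (1/516)*(-481)) - 115807) = 69841*((49/86 - 481/516) - 115807) = 69841*(-187/516 - 115807) = 69841*(-59756599/516) = -4173460630759/516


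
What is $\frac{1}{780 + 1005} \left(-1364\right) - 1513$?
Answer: $- \frac{2702069}{1785} \approx -1513.8$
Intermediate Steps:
$\frac{1}{780 + 1005} \left(-1364\right) - 1513 = \frac{1}{1785} \left(-1364\right) - 1513 = - \frac{1364}{1785} - 1513 = - \frac{2702069}{1785}$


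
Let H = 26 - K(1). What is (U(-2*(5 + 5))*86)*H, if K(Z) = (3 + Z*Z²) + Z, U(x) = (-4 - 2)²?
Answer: 65016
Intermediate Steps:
U(x) = 36 (U(x) = (-6)² = 36)
K(Z) = 3 + Z + Z³ (K(Z) = (3 + Z³) + Z = 3 + Z + Z³)
H = 21 (H = 26 - (3 + 1 + 1³) = 26 - (3 + 1 + 1) = 26 - 1*5 = 26 - 5 = 21)
(U(-2*(5 + 5))*86)*H = (36*86)*21 = 3096*21 = 65016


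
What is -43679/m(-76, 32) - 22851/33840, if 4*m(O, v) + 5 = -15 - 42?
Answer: 10593141/3760 ≈ 2817.3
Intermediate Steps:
m(O, v) = -31/2 (m(O, v) = -5/4 + (-15 - 42)/4 = -5/4 + (1/4)*(-57) = -5/4 - 57/4 = -31/2)
-43679/m(-76, 32) - 22851/33840 = -43679/(-31/2) - 22851/33840 = -43679*(-2/31) - 22851*1/33840 = 2818 - 2539/3760 = 10593141/3760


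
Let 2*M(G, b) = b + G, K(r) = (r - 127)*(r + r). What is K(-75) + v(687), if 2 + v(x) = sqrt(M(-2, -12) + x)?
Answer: 30298 + 2*sqrt(170) ≈ 30324.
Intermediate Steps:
K(r) = 2*r*(-127 + r) (K(r) = (-127 + r)*(2*r) = 2*r*(-127 + r))
M(G, b) = G/2 + b/2 (M(G, b) = (b + G)/2 = (G + b)/2 = G/2 + b/2)
v(x) = -2 + sqrt(-7 + x) (v(x) = -2 + sqrt(((1/2)*(-2) + (1/2)*(-12)) + x) = -2 + sqrt((-1 - 6) + x) = -2 + sqrt(-7 + x))
K(-75) + v(687) = 2*(-75)*(-127 - 75) + (-2 + sqrt(-7 + 687)) = 2*(-75)*(-202) + (-2 + sqrt(680)) = 30300 + (-2 + 2*sqrt(170)) = 30298 + 2*sqrt(170)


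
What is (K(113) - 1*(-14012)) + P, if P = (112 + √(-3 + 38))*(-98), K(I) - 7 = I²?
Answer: 15812 - 98*√35 ≈ 15232.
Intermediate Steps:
K(I) = 7 + I²
P = -10976 - 98*√35 (P = (112 + √35)*(-98) = -10976 - 98*√35 ≈ -11556.)
(K(113) - 1*(-14012)) + P = ((7 + 113²) - 1*(-14012)) + (-10976 - 98*√35) = ((7 + 12769) + 14012) + (-10976 - 98*√35) = (12776 + 14012) + (-10976 - 98*√35) = 26788 + (-10976 - 98*√35) = 15812 - 98*√35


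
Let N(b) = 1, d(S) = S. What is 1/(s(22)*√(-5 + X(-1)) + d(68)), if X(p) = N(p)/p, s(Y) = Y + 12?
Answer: 1/170 - I*√6/340 ≈ 0.0058824 - 0.0072044*I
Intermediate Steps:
s(Y) = 12 + Y
X(p) = 1/p
1/(s(22)*√(-5 + X(-1)) + d(68)) = 1/((12 + 22)*√(-5 + 1/(-1)) + 68) = 1/(34*√(-5 - 1) + 68) = 1/(34*√(-6) + 68) = 1/(34*(I*√6) + 68) = 1/(34*I*√6 + 68) = 1/(68 + 34*I*√6)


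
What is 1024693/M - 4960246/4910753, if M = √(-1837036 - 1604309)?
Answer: -4960246/4910753 - 1024693*I*√3441345/3441345 ≈ -1.0101 - 552.37*I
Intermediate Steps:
M = I*√3441345 (M = √(-3441345) = I*√3441345 ≈ 1855.1*I)
1024693/M - 4960246/4910753 = 1024693/((I*√3441345)) - 4960246/4910753 = 1024693*(-I*√3441345/3441345) - 4960246*1/4910753 = -1024693*I*√3441345/3441345 - 4960246/4910753 = -4960246/4910753 - 1024693*I*√3441345/3441345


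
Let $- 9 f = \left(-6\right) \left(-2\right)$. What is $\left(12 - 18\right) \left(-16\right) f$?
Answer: $-128$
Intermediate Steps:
$f = - \frac{4}{3}$ ($f = - \frac{\left(-6\right) \left(-2\right)}{9} = \left(- \frac{1}{9}\right) 12 = - \frac{4}{3} \approx -1.3333$)
$\left(12 - 18\right) \left(-16\right) f = \left(12 - 18\right) \left(-16\right) \left(- \frac{4}{3}\right) = \left(-6\right) \left(-16\right) \left(- \frac{4}{3}\right) = 96 \left(- \frac{4}{3}\right) = -128$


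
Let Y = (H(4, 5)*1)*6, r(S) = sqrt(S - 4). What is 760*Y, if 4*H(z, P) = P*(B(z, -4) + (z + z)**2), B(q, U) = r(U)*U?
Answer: 364800 - 45600*I*sqrt(2) ≈ 3.648e+5 - 64488.0*I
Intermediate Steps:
r(S) = sqrt(-4 + S)
B(q, U) = U*sqrt(-4 + U) (B(q, U) = sqrt(-4 + U)*U = U*sqrt(-4 + U))
H(z, P) = P*(4*z**2 - 8*I*sqrt(2))/4 (H(z, P) = (P*(-4*sqrt(-4 - 4) + (z + z)**2))/4 = (P*(-8*I*sqrt(2) + (2*z)**2))/4 = (P*(-8*I*sqrt(2) + 4*z**2))/4 = (P*(4*z**2 - 8*I*sqrt(2)))/4 = P*(4*z**2 - 8*I*sqrt(2))/4)
Y = 480 - 60*I*sqrt(2) (Y = ((5*(4**2 - 2*I*sqrt(2)))*1)*6 = ((5*(16 - 2*I*sqrt(2)))*1)*6 = ((80 - 10*I*sqrt(2))*1)*6 = (80 - 10*I*sqrt(2))*6 = 480 - 60*I*sqrt(2) ≈ 480.0 - 84.853*I)
760*Y = 760*(480 - 60*I*sqrt(2)) = 364800 - 45600*I*sqrt(2)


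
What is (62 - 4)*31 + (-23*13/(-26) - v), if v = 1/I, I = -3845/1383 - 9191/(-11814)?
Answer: 13158163843/7269706 ≈ 1810.0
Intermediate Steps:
I = -3634853/1815418 (I = -3845*1/1383 - 9191*(-1/11814) = -3845/1383 + 9191/11814 = -3634853/1815418 ≈ -2.0022)
v = -1815418/3634853 (v = 1/(-3634853/1815418) = -1815418/3634853 ≈ -0.49945)
(62 - 4)*31 + (-23*13/(-26) - v) = (62 - 4)*31 + (-23*13/(-26) - 1*(-1815418/3634853)) = 58*31 + (-299*(-1/26) + 1815418/3634853) = 1798 + (23/2 + 1815418/3634853) = 1798 + 87232455/7269706 = 13158163843/7269706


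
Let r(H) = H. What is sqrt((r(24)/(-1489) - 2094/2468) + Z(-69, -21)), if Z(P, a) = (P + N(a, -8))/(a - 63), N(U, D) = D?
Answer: sqrt(1582710064611)/5512278 ≈ 0.22823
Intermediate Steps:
Z(P, a) = (-8 + P)/(-63 + a) (Z(P, a) = (P - 8)/(a - 63) = (-8 + P)/(-63 + a))
sqrt((r(24)/(-1489) - 2094/2468) + Z(-69, -21)) = sqrt((24/(-1489) - 2094/2468) + (-8 - 69)/(-63 - 21)) = sqrt((24*(-1/1489) - 2094*1/2468) - 77/(-84)) = sqrt((-24/1489 - 1047/1234) - 1/84*(-77)) = sqrt(-1588599/1837426 + 11/12) = sqrt(574249/11024556) = sqrt(1582710064611)/5512278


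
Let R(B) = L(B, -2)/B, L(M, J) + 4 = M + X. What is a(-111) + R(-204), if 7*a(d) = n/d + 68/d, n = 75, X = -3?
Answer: 14975/17612 ≈ 0.85027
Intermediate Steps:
a(d) = 143/(7*d) (a(d) = (75/d + 68/d)/7 = (143/d)/7 = 143/(7*d))
L(M, J) = -7 + M (L(M, J) = -4 + (M - 3) = -4 + (-3 + M) = -7 + M)
R(B) = (-7 + B)/B
a(-111) + R(-204) = (143/7)/(-111) + (-7 - 204)/(-204) = (143/7)*(-1/111) - 1/204*(-211) = -143/777 + 211/204 = 14975/17612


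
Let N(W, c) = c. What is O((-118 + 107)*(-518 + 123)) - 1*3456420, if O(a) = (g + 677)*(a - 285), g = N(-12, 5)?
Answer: -687500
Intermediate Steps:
g = 5
O(a) = -194370 + 682*a (O(a) = (5 + 677)*(a - 285) = 682*(-285 + a) = -194370 + 682*a)
O((-118 + 107)*(-518 + 123)) - 1*3456420 = (-194370 + 682*((-118 + 107)*(-518 + 123))) - 1*3456420 = (-194370 + 682*(-11*(-395))) - 3456420 = (-194370 + 682*4345) - 3456420 = (-194370 + 2963290) - 3456420 = 2768920 - 3456420 = -687500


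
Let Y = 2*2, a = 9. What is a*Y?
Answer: 36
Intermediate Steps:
Y = 4
a*Y = 9*4 = 36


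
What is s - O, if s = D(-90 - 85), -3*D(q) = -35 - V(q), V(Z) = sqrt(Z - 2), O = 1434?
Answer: -4267/3 + I*sqrt(177)/3 ≈ -1422.3 + 4.4347*I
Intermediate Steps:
V(Z) = sqrt(-2 + Z)
D(q) = 35/3 + sqrt(-2 + q)/3 (D(q) = -(-35 - sqrt(-2 + q))/3 = 35/3 + sqrt(-2 + q)/3)
s = 35/3 + I*sqrt(177)/3 (s = 35/3 + sqrt(-2 + (-90 - 85))/3 = 35/3 + sqrt(-2 - 175)/3 = 35/3 + sqrt(-177)/3 = 35/3 + (I*sqrt(177))/3 = 35/3 + I*sqrt(177)/3 ≈ 11.667 + 4.4347*I)
s - O = (35/3 + I*sqrt(177)/3) - 1*1434 = (35/3 + I*sqrt(177)/3) - 1434 = -4267/3 + I*sqrt(177)/3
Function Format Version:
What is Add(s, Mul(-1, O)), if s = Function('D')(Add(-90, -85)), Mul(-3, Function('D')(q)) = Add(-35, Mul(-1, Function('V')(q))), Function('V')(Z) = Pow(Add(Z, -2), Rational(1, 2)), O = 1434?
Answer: Add(Rational(-4267, 3), Mul(Rational(1, 3), I, Pow(177, Rational(1, 2)))) ≈ Add(-1422.3, Mul(4.4347, I))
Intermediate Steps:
Function('V')(Z) = Pow(Add(-2, Z), Rational(1, 2))
Function('D')(q) = Add(Rational(35, 3), Mul(Rational(1, 3), Pow(Add(-2, q), Rational(1, 2)))) (Function('D')(q) = Mul(Rational(-1, 3), Add(-35, Mul(-1, Pow(Add(-2, q), Rational(1, 2))))) = Add(Rational(35, 3), Mul(Rational(1, 3), Pow(Add(-2, q), Rational(1, 2)))))
s = Add(Rational(35, 3), Mul(Rational(1, 3), I, Pow(177, Rational(1, 2)))) (s = Add(Rational(35, 3), Mul(Rational(1, 3), Pow(Add(-2, Add(-90, -85)), Rational(1, 2)))) = Add(Rational(35, 3), Mul(Rational(1, 3), Pow(Add(-2, -175), Rational(1, 2)))) = Add(Rational(35, 3), Mul(Rational(1, 3), Pow(-177, Rational(1, 2)))) = Add(Rational(35, 3), Mul(Rational(1, 3), Mul(I, Pow(177, Rational(1, 2))))) = Add(Rational(35, 3), Mul(Rational(1, 3), I, Pow(177, Rational(1, 2)))) ≈ Add(11.667, Mul(4.4347, I)))
Add(s, Mul(-1, O)) = Add(Add(Rational(35, 3), Mul(Rational(1, 3), I, Pow(177, Rational(1, 2)))), Mul(-1, 1434)) = Add(Add(Rational(35, 3), Mul(Rational(1, 3), I, Pow(177, Rational(1, 2)))), -1434) = Add(Rational(-4267, 3), Mul(Rational(1, 3), I, Pow(177, Rational(1, 2))))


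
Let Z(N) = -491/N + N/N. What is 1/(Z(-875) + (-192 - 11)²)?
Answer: 875/36059241 ≈ 2.4266e-5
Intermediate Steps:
Z(N) = 1 - 491/N (Z(N) = -491/N + 1 = 1 - 491/N)
1/(Z(-875) + (-192 - 11)²) = 1/((-491 - 875)/(-875) + (-192 - 11)²) = 1/(-1/875*(-1366) + (-203)²) = 1/(1366/875 + 41209) = 1/(36059241/875) = 875/36059241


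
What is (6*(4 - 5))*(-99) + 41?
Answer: 635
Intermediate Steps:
(6*(4 - 5))*(-99) + 41 = (6*(-1))*(-99) + 41 = -6*(-99) + 41 = 594 + 41 = 635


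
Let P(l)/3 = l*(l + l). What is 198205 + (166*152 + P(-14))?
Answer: 224613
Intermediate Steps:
P(l) = 6*l**2 (P(l) = 3*(l*(l + l)) = 3*(l*(2*l)) = 3*(2*l**2) = 6*l**2)
198205 + (166*152 + P(-14)) = 198205 + (166*152 + 6*(-14)**2) = 198205 + (25232 + 6*196) = 198205 + (25232 + 1176) = 198205 + 26408 = 224613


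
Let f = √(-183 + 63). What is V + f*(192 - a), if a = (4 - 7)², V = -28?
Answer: -28 + 366*I*√30 ≈ -28.0 + 2004.7*I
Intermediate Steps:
f = 2*I*√30 (f = √(-120) = 2*I*√30 ≈ 10.954*I)
a = 9 (a = (-3)² = 9)
V + f*(192 - a) = -28 + (2*I*√30)*(192 - 1*9) = -28 + (2*I*√30)*(192 - 9) = -28 + (2*I*√30)*183 = -28 + 366*I*√30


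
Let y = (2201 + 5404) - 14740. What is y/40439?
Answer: -7135/40439 ≈ -0.17644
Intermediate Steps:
y = -7135 (y = 7605 - 14740 = -7135)
y/40439 = -7135/40439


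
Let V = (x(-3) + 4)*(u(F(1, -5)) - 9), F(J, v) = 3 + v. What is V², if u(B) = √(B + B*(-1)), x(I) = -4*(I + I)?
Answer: 63504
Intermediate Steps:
x(I) = -8*I
u(B) = 0 (u(B) = √(B - B) = √0 = 0)
V = -252 (V = (-8*(-3) + 4)*(0 - 9) = (24 + 4)*(-9) = 28*(-9) = -252)
V² = (-252)² = 63504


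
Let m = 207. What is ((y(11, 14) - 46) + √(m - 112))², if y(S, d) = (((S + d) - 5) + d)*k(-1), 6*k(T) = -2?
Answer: 30439/9 - 344*√95/3 ≈ 2264.5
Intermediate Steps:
k(T) = -⅓ (k(T) = (⅙)*(-2) = -⅓)
y(S, d) = 5/3 - 2*d/3 - S/3 (y(S, d) = (((S + d) - 5) + d)*(-⅓) = ((-5 + S + d) + d)*(-⅓) = (-5 + S + 2*d)*(-⅓) = 5/3 - 2*d/3 - S/3)
((y(11, 14) - 46) + √(m - 112))² = (((5/3 - ⅔*14 - ⅓*11) - 46) + √(207 - 112))² = (((5/3 - 28/3 - 11/3) - 46) + √95)² = ((-34/3 - 46) + √95)² = (-172/3 + √95)²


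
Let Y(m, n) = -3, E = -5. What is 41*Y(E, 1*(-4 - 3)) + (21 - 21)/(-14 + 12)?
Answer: -123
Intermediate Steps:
41*Y(E, 1*(-4 - 3)) + (21 - 21)/(-14 + 12) = 41*(-3) + (21 - 21)/(-14 + 12) = -123 + 0/(-2) = -123 + 0*(-½) = -123 + 0 = -123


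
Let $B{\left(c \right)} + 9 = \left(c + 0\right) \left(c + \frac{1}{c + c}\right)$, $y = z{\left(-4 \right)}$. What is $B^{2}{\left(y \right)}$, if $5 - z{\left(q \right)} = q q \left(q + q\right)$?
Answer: $\frac{1250400321}{4} \approx 3.126 \cdot 10^{8}$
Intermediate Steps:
$z{\left(q \right)} = 5 - 2 q^{3}$ ($z{\left(q \right)} = 5 - q q \left(q + q\right) = 5 - q^{2} \cdot 2 q = 5 - 2 q^{3}$)
$y = 133$ ($y = 5 - 2 \left(-4\right)^{3} = 5 - -128 = 5 + 128 = 133$)
$B{\left(c \right)} = -9 + c \left(c + \frac{1}{2 c}\right)$ ($B{\left(c \right)} = -9 + \left(c + 0\right) \left(c + \frac{1}{c + c}\right) = -9 + c \left(c + \frac{1}{2 c}\right)$)
$B^{2}{\left(y \right)} = \left(- \frac{17}{2} + 133^{2}\right)^{2} = \left(- \frac{17}{2} + 17689\right)^{2} = \left(\frac{35361}{2}\right)^{2} = \frac{1250400321}{4}$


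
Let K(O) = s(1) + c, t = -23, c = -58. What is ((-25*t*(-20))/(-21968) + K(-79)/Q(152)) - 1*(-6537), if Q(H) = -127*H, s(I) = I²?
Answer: 9119640185/1394968 ≈ 6537.5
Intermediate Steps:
K(O) = -57 (K(O) = 1² - 58 = 1 - 58 = -57)
((-25*t*(-20))/(-21968) + K(-79)/Q(152)) - 1*(-6537) = ((-25*(-23)*(-20))/(-21968) - 57/((-127*152))) - 1*(-6537) = ((575*(-20))*(-1/21968) - 57/(-19304)) + 6537 = (-11500*(-1/21968) - 57*(-1/19304)) + 6537 = (2875/5492 + 3/1016) + 6537 = 734369/1394968 + 6537 = 9119640185/1394968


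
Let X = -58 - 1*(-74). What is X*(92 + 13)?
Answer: 1680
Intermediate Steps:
X = 16 (X = -58 + 74 = 16)
X*(92 + 13) = 16*(92 + 13) = 16*105 = 1680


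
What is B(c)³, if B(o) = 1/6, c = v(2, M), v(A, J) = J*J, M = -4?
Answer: 1/216 ≈ 0.0046296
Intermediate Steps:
v(A, J) = J²
c = 16 (c = (-4)² = 16)
B(o) = ⅙
B(c)³ = (⅙)³ = 1/216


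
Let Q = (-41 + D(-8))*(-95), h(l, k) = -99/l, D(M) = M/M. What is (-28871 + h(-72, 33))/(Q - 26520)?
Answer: 230957/181760 ≈ 1.2707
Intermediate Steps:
D(M) = 1
Q = 3800 (Q = (-41 + 1)*(-95) = -40*(-95) = 3800)
(-28871 + h(-72, 33))/(Q - 26520) = (-28871 - 99/(-72))/(3800 - 26520) = (-28871 - 99*(-1/72))/(-22720) = (-28871 + 11/8)*(-1/22720) = -230957/8*(-1/22720) = 230957/181760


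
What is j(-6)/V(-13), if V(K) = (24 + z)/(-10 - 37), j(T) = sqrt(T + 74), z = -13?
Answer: -94*sqrt(17)/11 ≈ -35.234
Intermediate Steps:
j(T) = sqrt(74 + T)
V(K) = -11/47 (V(K) = (24 - 13)/(-10 - 37) = 11/(-47) = 11*(-1/47) = -11/47)
j(-6)/V(-13) = sqrt(74 - 6)/(-11/47) = sqrt(68)*(-47/11) = (2*sqrt(17))*(-47/11) = -94*sqrt(17)/11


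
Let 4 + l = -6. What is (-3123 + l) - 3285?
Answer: -6418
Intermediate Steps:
l = -10 (l = -4 - 6 = -10)
(-3123 + l) - 3285 = (-3123 - 10) - 3285 = -3133 - 3285 = -6418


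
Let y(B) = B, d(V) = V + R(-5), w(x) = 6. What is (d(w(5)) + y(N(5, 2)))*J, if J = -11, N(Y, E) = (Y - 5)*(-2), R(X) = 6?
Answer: -132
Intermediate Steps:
N(Y, E) = 10 - 2*Y (N(Y, E) = (-5 + Y)*(-2) = 10 - 2*Y)
d(V) = 6 + V (d(V) = V + 6 = 6 + V)
(d(w(5)) + y(N(5, 2)))*J = ((6 + 6) + (10 - 2*5))*(-11) = (12 + (10 - 10))*(-11) = (12 + 0)*(-11) = 12*(-11) = -132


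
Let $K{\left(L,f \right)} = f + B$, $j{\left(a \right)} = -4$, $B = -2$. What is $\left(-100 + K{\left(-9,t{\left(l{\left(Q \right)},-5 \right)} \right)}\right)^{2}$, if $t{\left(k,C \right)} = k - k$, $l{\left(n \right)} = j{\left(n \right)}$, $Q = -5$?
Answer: $10404$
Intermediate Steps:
$l{\left(n \right)} = -4$
$t{\left(k,C \right)} = 0$
$K{\left(L,f \right)} = -2 + f$ ($K{\left(L,f \right)} = f - 2 = -2 + f$)
$\left(-100 + K{\left(-9,t{\left(l{\left(Q \right)},-5 \right)} \right)}\right)^{2} = \left(-100 + \left(-2 + 0\right)\right)^{2} = \left(-100 - 2\right)^{2} = \left(-102\right)^{2} = 10404$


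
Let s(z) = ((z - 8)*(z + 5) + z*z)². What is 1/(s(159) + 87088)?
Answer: 1/2504589113 ≈ 3.9927e-10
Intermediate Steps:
s(z) = (z² + (-8 + z)*(5 + z))² (s(z) = ((-8 + z)*(5 + z) + z²)² = (z² + (-8 + z)*(5 + z))²)
1/(s(159) + 87088) = 1/((40 - 2*159² + 3*159)² + 87088) = 1/((40 - 2*25281 + 477)² + 87088) = 1/((40 - 50562 + 477)² + 87088) = 1/((-50045)² + 87088) = 1/(2504502025 + 87088) = 1/2504589113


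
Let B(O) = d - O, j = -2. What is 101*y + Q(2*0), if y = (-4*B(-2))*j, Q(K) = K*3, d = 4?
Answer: 4848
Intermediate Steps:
B(O) = 4 - O
Q(K) = 3*K
y = 48 (y = -4*(4 - 1*(-2))*(-2) = -4*(4 + 2)*(-2) = -4*6*(-2) = -24*(-2) = 48)
101*y + Q(2*0) = 101*48 + 3*(2*0) = 4848 + 3*0 = 4848 + 0 = 4848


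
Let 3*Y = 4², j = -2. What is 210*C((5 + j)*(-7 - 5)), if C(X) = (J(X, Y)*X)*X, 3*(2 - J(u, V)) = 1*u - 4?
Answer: 4173120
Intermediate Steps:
Y = 16/3 (Y = (⅓)*4² = (⅓)*16 = 16/3 ≈ 5.3333)
J(u, V) = 10/3 - u/3 (J(u, V) = 2 - (1*u - 4)/3 = 2 - (u - 4)/3 = 2 - (-4 + u)/3 = 2 + (4/3 - u/3) = 10/3 - u/3)
C(X) = X²*(10/3 - X/3) (C(X) = ((10/3 - X/3)*X)*X = (X*(10/3 - X/3))*X = X²*(10/3 - X/3))
210*C((5 + j)*(-7 - 5)) = 210*(((5 - 2)*(-7 - 5))²*(10 - (5 - 2)*(-7 - 5))/3) = 210*((3*(-12))²*(10 - 3*(-12))/3) = 210*((⅓)*(-36)²*(10 - 1*(-36))) = 210*((⅓)*1296*(10 + 36)) = 210*((⅓)*1296*46) = 210*19872 = 4173120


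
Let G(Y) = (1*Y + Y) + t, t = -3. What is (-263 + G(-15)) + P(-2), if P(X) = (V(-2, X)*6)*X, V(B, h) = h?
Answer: -272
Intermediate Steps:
P(X) = 6*X² (P(X) = (X*6)*X = (6*X)*X = 6*X²)
G(Y) = -3 + 2*Y (G(Y) = (1*Y + Y) - 3 = (Y + Y) - 3 = 2*Y - 3 = -3 + 2*Y)
(-263 + G(-15)) + P(-2) = (-263 + (-3 + 2*(-15))) + 6*(-2)² = (-263 + (-3 - 30)) + 6*4 = (-263 - 33) + 24 = -296 + 24 = -272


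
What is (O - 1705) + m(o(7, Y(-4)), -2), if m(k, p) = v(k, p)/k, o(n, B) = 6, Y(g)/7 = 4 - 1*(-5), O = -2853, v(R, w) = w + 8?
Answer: -4557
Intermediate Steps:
v(R, w) = 8 + w
Y(g) = 63 (Y(g) = 7*(4 - 1*(-5)) = 7*(4 + 5) = 7*9 = 63)
m(k, p) = (8 + p)/k
(O - 1705) + m(o(7, Y(-4)), -2) = (-2853 - 1705) + (8 - 2)/6 = -4558 + (⅙)*6 = -4558 + 1 = -4557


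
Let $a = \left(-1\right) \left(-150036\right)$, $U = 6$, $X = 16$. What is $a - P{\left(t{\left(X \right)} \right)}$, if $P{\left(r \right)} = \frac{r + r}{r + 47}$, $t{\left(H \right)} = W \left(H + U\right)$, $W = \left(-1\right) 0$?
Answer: $150036$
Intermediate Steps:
$W = 0$
$t{\left(H \right)} = 0$ ($t{\left(H \right)} = 0 \left(H + 6\right) = 0 \left(6 + H\right) = 0$)
$a = 150036$
$P{\left(r \right)} = \frac{2 r}{47 + r}$
$a - P{\left(t{\left(X \right)} \right)} = 150036 - 2 \cdot 0 \frac{1}{47 + 0} = 150036 - 2 \cdot 0 \cdot \frac{1}{47} = 150036 - 0 = 150036 + 0 = 150036$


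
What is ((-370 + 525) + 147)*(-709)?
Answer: -214118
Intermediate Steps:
((-370 + 525) + 147)*(-709) = (155 + 147)*(-709) = 302*(-709) = -214118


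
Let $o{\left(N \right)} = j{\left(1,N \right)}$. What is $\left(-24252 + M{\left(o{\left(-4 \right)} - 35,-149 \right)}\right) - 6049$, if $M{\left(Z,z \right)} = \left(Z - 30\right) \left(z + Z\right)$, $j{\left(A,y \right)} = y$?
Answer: $-17329$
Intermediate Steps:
$o{\left(N \right)} = N$
$M{\left(Z,z \right)} = \left(-30 + Z\right) \left(Z + z\right)$
$\left(-24252 + M{\left(o{\left(-4 \right)} - 35,-149 \right)}\right) - 6049 = \left(-24252 + \left(\left(-4 - 35\right)^{2} - 30 \left(-4 - 35\right) - -4470 + \left(-4 - 35\right) \left(-149\right)\right)\right) - 6049 = \left(-24252 + \left(\left(-4 - 35\right)^{2} - 30 \left(-4 - 35\right) + 4470 + \left(-4 - 35\right) \left(-149\right)\right)\right) - 6049 = \left(-24252 + \left(\left(-39\right)^{2} - -1170 + 4470 - -5811\right)\right) - 6049 = \left(-24252 + \left(1521 + 1170 + 4470 + 5811\right)\right) - 6049 = \left(-24252 + 12972\right) - 6049 = -11280 - 6049 = -17329$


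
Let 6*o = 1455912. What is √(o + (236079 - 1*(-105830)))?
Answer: √584561 ≈ 764.57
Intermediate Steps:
o = 242652 (o = (⅙)*1455912 = 242652)
√(o + (236079 - 1*(-105830))) = √(242652 + (236079 - 1*(-105830))) = √(242652 + (236079 + 105830)) = √(242652 + 341909) = √584561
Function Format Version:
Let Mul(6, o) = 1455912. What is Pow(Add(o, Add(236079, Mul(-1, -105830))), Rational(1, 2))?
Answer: Pow(584561, Rational(1, 2)) ≈ 764.57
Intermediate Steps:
o = 242652 (o = Mul(Rational(1, 6), 1455912) = 242652)
Pow(Add(o, Add(236079, Mul(-1, -105830))), Rational(1, 2)) = Pow(Add(242652, Add(236079, Mul(-1, -105830))), Rational(1, 2)) = Pow(Add(242652, Add(236079, 105830)), Rational(1, 2)) = Pow(Add(242652, 341909), Rational(1, 2)) = Pow(584561, Rational(1, 2))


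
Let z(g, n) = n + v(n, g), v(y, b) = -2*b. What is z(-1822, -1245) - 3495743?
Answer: -3493344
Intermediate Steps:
z(g, n) = n - 2*g
z(-1822, -1245) - 3495743 = (-1245 - 2*(-1822)) - 3495743 = (-1245 + 3644) - 3495743 = 2399 - 3495743 = -3493344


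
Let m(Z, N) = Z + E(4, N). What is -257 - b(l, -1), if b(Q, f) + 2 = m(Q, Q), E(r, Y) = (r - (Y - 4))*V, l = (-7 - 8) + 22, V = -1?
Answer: -261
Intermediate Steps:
l = 7 (l = -15 + 22 = 7)
E(r, Y) = -4 + Y - r (E(r, Y) = (r - (Y - 4))*(-1) = (r - (-4 + Y))*(-1) = (r + (4 - Y))*(-1) = (4 + r - Y)*(-1) = -4 + Y - r)
m(Z, N) = -8 + N + Z (m(Z, N) = Z + (-4 + N - 1*4) = Z + (-4 + N - 4) = Z + (-8 + N) = -8 + N + Z)
b(Q, f) = -10 + 2*Q (b(Q, f) = -2 + (-8 + Q + Q) = -2 + (-8 + 2*Q) = -10 + 2*Q)
-257 - b(l, -1) = -257 - (-10 + 2*7) = -257 - (-10 + 14) = -257 - 1*4 = -257 - 4 = -261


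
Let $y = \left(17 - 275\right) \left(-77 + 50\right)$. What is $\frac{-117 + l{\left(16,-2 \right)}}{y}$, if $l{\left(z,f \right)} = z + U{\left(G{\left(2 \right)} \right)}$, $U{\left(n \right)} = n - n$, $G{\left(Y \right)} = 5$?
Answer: $- \frac{101}{6966} \approx -0.014499$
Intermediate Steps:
$y = 6966$ ($y = \left(-258\right) \left(-27\right) = 6966$)
$U{\left(n \right)} = 0$
$l{\left(z,f \right)} = z$ ($l{\left(z,f \right)} = z + 0 = z$)
$\frac{-117 + l{\left(16,-2 \right)}}{y} = \frac{-117 + 16}{6966} = \left(-101\right) \frac{1}{6966} = - \frac{101}{6966}$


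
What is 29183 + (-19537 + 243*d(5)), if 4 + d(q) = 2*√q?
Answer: 8674 + 486*√5 ≈ 9760.7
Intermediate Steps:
d(q) = -4 + 2*√q
29183 + (-19537 + 243*d(5)) = 29183 + (-19537 + 243*(-4 + 2*√5)) = 29183 + (-19537 + (-972 + 486*√5)) = 29183 + (-20509 + 486*√5) = 8674 + 486*√5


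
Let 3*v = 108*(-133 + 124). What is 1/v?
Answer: -1/324 ≈ -0.0030864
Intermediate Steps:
v = -324 (v = (108*(-133 + 124))/3 = (108*(-9))/3 = (⅓)*(-972) = -324)
1/v = 1/(-324) = -1/324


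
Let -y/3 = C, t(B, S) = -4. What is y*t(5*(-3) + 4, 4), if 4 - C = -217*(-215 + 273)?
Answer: 151080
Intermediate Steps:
C = 12590 (C = 4 - (-217)*(-215 + 273) = 4 - (-217)*58 = 4 - 1*(-12586) = 4 + 12586 = 12590)
y = -37770 (y = -3*12590 = -37770)
y*t(5*(-3) + 4, 4) = -37770*(-4) = 151080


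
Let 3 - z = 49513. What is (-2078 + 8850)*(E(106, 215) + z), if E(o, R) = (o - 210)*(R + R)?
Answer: -638125560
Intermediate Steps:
z = -49510 (z = 3 - 1*49513 = 3 - 49513 = -49510)
E(o, R) = 2*R*(-210 + o) (E(o, R) = (-210 + o)*(2*R) = 2*R*(-210 + o))
(-2078 + 8850)*(E(106, 215) + z) = (-2078 + 8850)*(2*215*(-210 + 106) - 49510) = 6772*(2*215*(-104) - 49510) = 6772*(-44720 - 49510) = 6772*(-94230) = -638125560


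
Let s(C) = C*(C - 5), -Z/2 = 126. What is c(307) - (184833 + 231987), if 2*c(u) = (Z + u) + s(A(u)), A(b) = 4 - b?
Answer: -740261/2 ≈ -3.7013e+5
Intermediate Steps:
Z = -252 (Z = -2*126 = -252)
s(C) = C*(-5 + C)
c(u) = -126 + u/2 + (-1 - u)*(4 - u)/2 (c(u) = ((-252 + u) + (4 - u)*(-5 + (4 - u)))/2 = ((-252 + u) + (4 - u)*(-1 - u))/2 = ((-252 + u) + (-1 - u)*(4 - u))/2 = (-252 + u + (-1 - u)*(4 - u))/2 = -126 + u/2 + (-1 - u)*(4 - u)/2)
c(307) - (184833 + 231987) = (-128 + (½)*307² - 1*307) - (184833 + 231987) = (-128 + (½)*94249 - 307) - 1*416820 = (-128 + 94249/2 - 307) - 416820 = 93379/2 - 416820 = -740261/2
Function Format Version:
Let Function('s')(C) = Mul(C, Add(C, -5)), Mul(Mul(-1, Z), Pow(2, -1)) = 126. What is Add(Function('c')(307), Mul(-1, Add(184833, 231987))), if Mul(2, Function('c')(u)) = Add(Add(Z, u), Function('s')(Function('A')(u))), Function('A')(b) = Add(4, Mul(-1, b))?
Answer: Rational(-740261, 2) ≈ -3.7013e+5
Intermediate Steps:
Z = -252 (Z = Mul(-2, 126) = -252)
Function('s')(C) = Mul(C, Add(-5, C))
Function('c')(u) = Add(-126, Mul(Rational(1, 2), u), Mul(Rational(1, 2), Add(-1, Mul(-1, u)), Add(4, Mul(-1, u)))) (Function('c')(u) = Mul(Rational(1, 2), Add(Add(-252, u), Mul(Add(4, Mul(-1, u)), Add(-5, Add(4, Mul(-1, u)))))) = Mul(Rational(1, 2), Add(Add(-252, u), Mul(Add(4, Mul(-1, u)), Add(-1, Mul(-1, u))))) = Mul(Rational(1, 2), Add(Add(-252, u), Mul(Add(-1, Mul(-1, u)), Add(4, Mul(-1, u))))) = Mul(Rational(1, 2), Add(-252, u, Mul(Add(-1, Mul(-1, u)), Add(4, Mul(-1, u))))) = Add(-126, Mul(Rational(1, 2), u), Mul(Rational(1, 2), Add(-1, Mul(-1, u)), Add(4, Mul(-1, u)))))
Add(Function('c')(307), Mul(-1, Add(184833, 231987))) = Add(Add(-128, Mul(Rational(1, 2), Pow(307, 2)), Mul(-1, 307)), Mul(-1, Add(184833, 231987))) = Add(Add(-128, Mul(Rational(1, 2), 94249), -307), Mul(-1, 416820)) = Add(Add(-128, Rational(94249, 2), -307), -416820) = Add(Rational(93379, 2), -416820) = Rational(-740261, 2)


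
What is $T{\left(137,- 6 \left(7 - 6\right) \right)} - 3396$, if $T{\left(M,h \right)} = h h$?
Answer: $-3360$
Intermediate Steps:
$T{\left(M,h \right)} = h^{2}$
$T{\left(137,- 6 \left(7 - 6\right) \right)} - 3396 = \left(- 6 \left(7 - 6\right)\right)^{2} - 3396 = \left(\left(-6\right) 1\right)^{2} - 3396 = \left(-6\right)^{2} - 3396 = 36 - 3396 = -3360$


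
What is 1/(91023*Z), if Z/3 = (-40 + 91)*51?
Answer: 1/710252469 ≈ 1.4079e-9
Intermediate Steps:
Z = 7803 (Z = 3*((-40 + 91)*51) = 3*(51*51) = 3*2601 = 7803)
1/(91023*Z) = 1/(91023*7803) = (1/91023)*(1/7803) = 1/710252469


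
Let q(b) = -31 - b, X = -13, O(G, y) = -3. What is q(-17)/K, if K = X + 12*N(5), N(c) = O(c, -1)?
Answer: 2/7 ≈ 0.28571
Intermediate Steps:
N(c) = -3
K = -49 (K = -13 + 12*(-3) = -13 - 36 = -49)
q(-17)/K = (-31 - 1*(-17))/(-49) = (-31 + 17)*(-1/49) = -14*(-1/49) = 2/7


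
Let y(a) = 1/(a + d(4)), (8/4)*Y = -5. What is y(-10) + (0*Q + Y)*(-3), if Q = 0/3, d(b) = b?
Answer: 22/3 ≈ 7.3333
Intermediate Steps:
Y = -5/2 (Y = (½)*(-5) = -5/2 ≈ -2.5000)
Q = 0 (Q = 0*(⅓) = 0)
y(a) = 1/(4 + a) (y(a) = 1/(a + 4) = 1/(4 + a))
y(-10) + (0*Q + Y)*(-3) = 1/(4 - 10) + (0*0 - 5/2)*(-3) = 1/(-6) + (0 - 5/2)*(-3) = -⅙ - 5/2*(-3) = -⅙ + 15/2 = 22/3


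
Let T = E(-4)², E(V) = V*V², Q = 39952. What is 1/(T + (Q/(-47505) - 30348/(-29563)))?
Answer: 1404390315/5752643311004 ≈ 0.00024413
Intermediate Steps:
E(V) = V³
T = 4096 (T = ((-4)³)² = (-64)² = 4096)
1/(T + (Q/(-47505) - 30348/(-29563))) = 1/(4096 + (39952/(-47505) - 30348/(-29563))) = 1/(4096 + (39952*(-1/47505) - 30348*(-1/29563))) = 1/(4096 + (-39952/47505 + 30348/29563)) = 1/(4096 + 260580764/1404390315) = 1/(5752643311004/1404390315) = 1404390315/5752643311004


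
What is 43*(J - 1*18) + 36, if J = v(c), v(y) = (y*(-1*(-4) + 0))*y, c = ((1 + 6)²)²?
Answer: 991545034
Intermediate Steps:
c = 2401 (c = (7²)² = 49² = 2401)
v(y) = 4*y² (v(y) = (y*(4 + 0))*y = (y*4)*y = (4*y)*y = 4*y²)
J = 23059204 (J = 4*2401² = 4*5764801 = 23059204)
43*(J - 1*18) + 36 = 43*(23059204 - 1*18) + 36 = 43*(23059204 - 18) + 36 = 43*23059186 + 36 = 991544998 + 36 = 991545034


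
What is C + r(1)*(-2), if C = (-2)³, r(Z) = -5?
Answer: 2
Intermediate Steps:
C = -8
C + r(1)*(-2) = -8 - 5*(-2) = -8 + 10 = 2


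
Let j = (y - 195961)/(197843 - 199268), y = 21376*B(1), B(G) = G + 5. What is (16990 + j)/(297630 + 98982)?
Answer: 211117/4914540 ≈ 0.042958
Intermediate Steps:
B(G) = 5 + G
y = 128256 (y = 21376*(5 + 1) = 21376*6 = 128256)
j = 13541/285 (j = (128256 - 195961)/(197843 - 199268) = -67705/(-1425) = -67705*(-1/1425) = 13541/285 ≈ 47.512)
(16990 + j)/(297630 + 98982) = (16990 + 13541/285)/(297630 + 98982) = (4855691/285)/396612 = (4855691/285)*(1/396612) = 211117/4914540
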